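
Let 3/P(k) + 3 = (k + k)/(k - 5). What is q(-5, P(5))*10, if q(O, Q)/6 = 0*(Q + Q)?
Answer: 0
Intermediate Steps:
P(k) = 3/(-3 + 2*k/(-5 + k)) (P(k) = 3/(-3 + (k + k)/(k - 5)) = 3/(-3 + (2*k)/(-5 + k)) = 3/(-3 + 2*k/(-5 + k)))
q(O, Q) = 0 (q(O, Q) = 6*(0*(Q + Q)) = 6*(0*(2*Q)) = 6*0 = 0)
q(-5, P(5))*10 = 0*10 = 0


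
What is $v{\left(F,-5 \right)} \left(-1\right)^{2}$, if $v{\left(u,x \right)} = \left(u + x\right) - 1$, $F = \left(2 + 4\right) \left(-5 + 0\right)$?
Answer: $-36$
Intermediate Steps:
$F = -30$ ($F = 6 \left(-5\right) = -30$)
$v{\left(u,x \right)} = -1 + u + x$
$v{\left(F,-5 \right)} \left(-1\right)^{2} = \left(-1 - 30 - 5\right) \left(-1\right)^{2} = \left(-36\right) 1 = -36$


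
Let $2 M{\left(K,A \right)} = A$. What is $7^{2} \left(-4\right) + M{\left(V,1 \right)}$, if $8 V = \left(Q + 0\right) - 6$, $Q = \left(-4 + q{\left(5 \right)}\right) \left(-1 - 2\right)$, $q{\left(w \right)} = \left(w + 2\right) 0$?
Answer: $- \frac{391}{2} \approx -195.5$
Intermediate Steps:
$q{\left(w \right)} = 0$ ($q{\left(w \right)} = \left(2 + w\right) 0 = 0$)
$Q = 12$ ($Q = \left(-4 + 0\right) \left(-1 - 2\right) = \left(-4\right) \left(-3\right) = 12$)
$V = \frac{3}{4}$ ($V = \frac{\left(12 + 0\right) - 6}{8} = \frac{12 - 6}{8} = \frac{1}{8} \cdot 6 = \frac{3}{4} \approx 0.75$)
$M{\left(K,A \right)} = \frac{A}{2}$
$7^{2} \left(-4\right) + M{\left(V,1 \right)} = 7^{2} \left(-4\right) + \frac{1}{2} \cdot 1 = 49 \left(-4\right) + \frac{1}{2} = -196 + \frac{1}{2} = - \frac{391}{2}$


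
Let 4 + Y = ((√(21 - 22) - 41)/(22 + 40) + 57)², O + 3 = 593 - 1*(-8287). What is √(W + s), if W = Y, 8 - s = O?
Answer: √(-21906764 + 6986*I)/62 ≈ 0.012037 + 75.491*I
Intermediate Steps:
O = 8877 (O = -3 + (593 - 1*(-8287)) = -3 + (593 + 8287) = -3 + 8880 = 8877)
s = -8869 (s = 8 - 1*8877 = 8 - 8877 = -8869)
Y = -4 + (3493/62 + I/62)² (Y = -4 + ((√(21 - 22) - 41)/(22 + 40) + 57)² = -4 + ((√(-1) - 41)/62 + 57)² = -4 + ((I - 41)*(1/62) + 57)² = -4 + ((-41 + I)*(1/62) + 57)² = -4 + ((-41/62 + I/62) + 57)² = -4 + (3493/62 + I/62)² ≈ 3170.1 + 1.8174*I)
W = 3046418/961 + 3493*I/1922 ≈ 3170.1 + 1.8174*I
√(W + s) = √((3046418/961 + 3493*I/1922) - 8869) = √(-5476691/961 + 3493*I/1922)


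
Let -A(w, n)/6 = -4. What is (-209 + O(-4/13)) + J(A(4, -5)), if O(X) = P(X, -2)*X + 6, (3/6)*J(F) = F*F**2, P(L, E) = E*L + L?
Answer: 4638189/169 ≈ 27445.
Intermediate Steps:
P(L, E) = L + E*L
A(w, n) = 24 (A(w, n) = -6*(-4) = 24)
J(F) = 2*F**3 (J(F) = 2*(F*F**2) = 2*F**3)
O(X) = 6 - X**2 (O(X) = (X*(1 - 2))*X + 6 = (X*(-1))*X + 6 = (-X)*X + 6 = -X**2 + 6 = 6 - X**2)
(-209 + O(-4/13)) + J(A(4, -5)) = (-209 + (6 - (-4/13)**2)) + 2*24**3 = (-209 + (6 - (-4*1/13)**2)) + 2*13824 = (-209 + (6 - (-4/13)**2)) + 27648 = (-209 + (6 - 1*16/169)) + 27648 = (-209 + (6 - 16/169)) + 27648 = (-209 + 998/169) + 27648 = -34323/169 + 27648 = 4638189/169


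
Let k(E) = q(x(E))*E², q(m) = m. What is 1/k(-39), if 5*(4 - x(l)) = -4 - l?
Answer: -1/4563 ≈ -0.00021915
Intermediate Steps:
x(l) = 24/5 + l/5 (x(l) = 4 - (-4 - l)/5 = 4 + (⅘ + l/5) = 24/5 + l/5)
k(E) = E²*(24/5 + E/5) (k(E) = (24/5 + E/5)*E² = E²*(24/5 + E/5))
1/k(-39) = 1/((⅕)*(-39)²*(24 - 39)) = 1/((⅕)*1521*(-15)) = 1/(-4563) = -1/4563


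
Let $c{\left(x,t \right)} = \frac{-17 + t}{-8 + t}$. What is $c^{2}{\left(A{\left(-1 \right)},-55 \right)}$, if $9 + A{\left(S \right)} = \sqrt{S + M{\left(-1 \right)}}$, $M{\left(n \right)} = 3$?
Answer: $\frac{64}{49} \approx 1.3061$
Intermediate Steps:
$A{\left(S \right)} = -9 + \sqrt{3 + S}$ ($A{\left(S \right)} = -9 + \sqrt{S + 3} = -9 + \sqrt{3 + S}$)
$c{\left(x,t \right)} = \frac{-17 + t}{-8 + t}$
$c^{2}{\left(A{\left(-1 \right)},-55 \right)} = \left(\frac{-17 - 55}{-8 - 55}\right)^{2} = \left(\frac{1}{-63} \left(-72\right)\right)^{2} = \left(\left(- \frac{1}{63}\right) \left(-72\right)\right)^{2} = \left(\frac{8}{7}\right)^{2} = \frac{64}{49}$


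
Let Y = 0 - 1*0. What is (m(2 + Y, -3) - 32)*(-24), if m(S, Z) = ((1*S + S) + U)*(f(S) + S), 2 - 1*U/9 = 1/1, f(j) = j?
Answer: -480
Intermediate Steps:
Y = 0 (Y = 0 + 0 = 0)
U = 9 (U = 18 - 9/1 = 18 - 9*1 = 18 - 9 = 9)
m(S, Z) = 2*S*(9 + 2*S) (m(S, Z) = ((1*S + S) + 9)*(S + S) = ((S + S) + 9)*(2*S) = (2*S + 9)*(2*S) = (9 + 2*S)*(2*S) = 2*S*(9 + 2*S))
(m(2 + Y, -3) - 32)*(-24) = (2*(2 + 0)*(9 + 2*(2 + 0)) - 32)*(-24) = (2*2*(9 + 2*2) - 32)*(-24) = (2*2*(9 + 4) - 32)*(-24) = (2*2*13 - 32)*(-24) = (52 - 32)*(-24) = 20*(-24) = -480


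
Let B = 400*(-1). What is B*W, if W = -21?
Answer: 8400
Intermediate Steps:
B = -400
B*W = -400*(-21) = 8400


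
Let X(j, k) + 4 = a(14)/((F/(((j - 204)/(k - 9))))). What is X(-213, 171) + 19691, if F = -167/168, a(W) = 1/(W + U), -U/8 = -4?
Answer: 680561849/34569 ≈ 19687.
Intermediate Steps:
U = 32 (U = -8*(-4) = 32)
a(W) = 1/(32 + W) (a(W) = 1/(W + 32) = 1/(32 + W))
F = -167/168 (F = -167*1/168 = -167/168 ≈ -0.99405)
X(j, k) = -4 - 84*(-204 + j)/(3841*(-9 + k)) (X(j, k) = -4 + 1/((32 + 14)*((-167*(k - 9)/(j - 204)/168))) = -4 + 1/(46*((-167*(-9 + k)/(-204 + j)/168))) = -4 + 1/(46*((-167*(-9 + k)/(168*(-204 + j))))) = -4 + (-168*(-204 + j)/(167*(-9 + k)))/46 = -4 - 84*(-204 + j)/(3841*(-9 + k)))
X(-213, 171) + 19691 = 4*(38853 - 3841*171 - 21*(-213))/(3841*(-9 + 171)) + 19691 = (4/3841)*(38853 - 656811 + 4473)/162 + 19691 = (4/3841)*(1/162)*(-613485) + 19691 = -136330/34569 + 19691 = 680561849/34569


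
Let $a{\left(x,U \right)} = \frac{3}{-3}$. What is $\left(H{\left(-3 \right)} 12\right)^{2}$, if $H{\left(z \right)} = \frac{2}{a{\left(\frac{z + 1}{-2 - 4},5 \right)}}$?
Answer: $576$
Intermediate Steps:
$a{\left(x,U \right)} = -1$ ($a{\left(x,U \right)} = 3 \left(- \frac{1}{3}\right) = -1$)
$H{\left(z \right)} = -2$ ($H{\left(z \right)} = \frac{2}{-1} = 2 \left(-1\right) = -2$)
$\left(H{\left(-3 \right)} 12\right)^{2} = \left(\left(-2\right) 12\right)^{2} = \left(-24\right)^{2} = 576$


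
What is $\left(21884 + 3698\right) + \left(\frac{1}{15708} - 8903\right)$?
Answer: $\frac{261993733}{15708} \approx 16679.0$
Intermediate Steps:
$\left(21884 + 3698\right) + \left(\frac{1}{15708} - 8903\right) = 25582 + \left(\frac{1}{15708} - 8903\right) = 25582 - \frac{139848323}{15708} = \frac{261993733}{15708}$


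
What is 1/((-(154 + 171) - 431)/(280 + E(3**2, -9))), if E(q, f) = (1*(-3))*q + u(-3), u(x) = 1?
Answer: -127/378 ≈ -0.33598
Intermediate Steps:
E(q, f) = 1 - 3*q (E(q, f) = (1*(-3))*q + 1 = -3*q + 1 = 1 - 3*q)
1/((-(154 + 171) - 431)/(280 + E(3**2, -9))) = 1/((-(154 + 171) - 431)/(280 + (1 - 3*3**2))) = 1/((-1*325 - 431)/(280 + (1 - 3*9))) = 1/((-325 - 431)/(280 + (1 - 27))) = 1/(-756/(280 - 26)) = 1/(-756/254) = 1/(-756*1/254) = 1/(-378/127) = -127/378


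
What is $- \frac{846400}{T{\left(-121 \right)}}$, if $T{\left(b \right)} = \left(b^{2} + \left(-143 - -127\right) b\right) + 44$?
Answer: $- \frac{846400}{16621} \approx -50.924$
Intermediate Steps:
$T{\left(b \right)} = 44 + b^{2} - 16 b$ ($T{\left(b \right)} = \left(b^{2} + \left(-143 + 127\right) b\right) + 44 = \left(b^{2} - 16 b\right) + 44 = 44 + b^{2} - 16 b$)
$- \frac{846400}{T{\left(-121 \right)}} = - \frac{846400}{44 + \left(-121\right)^{2} - -1936} = - \frac{846400}{44 + 14641 + 1936} = - \frac{846400}{16621}$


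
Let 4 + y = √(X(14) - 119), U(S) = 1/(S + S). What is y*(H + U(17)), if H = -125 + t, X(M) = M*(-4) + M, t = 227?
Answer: -6938/17 + 3469*I*√161/34 ≈ -408.12 + 1294.6*I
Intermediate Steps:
U(S) = 1/(2*S)
X(M) = -3*M (X(M) = -4*M + M = -3*M)
y = -4 + I*√161 (y = -4 + √(-3*14 - 119) = -4 + √(-42 - 119) = -4 + √(-161) = -4 + I*√161 ≈ -4.0 + 12.689*I)
H = 102 (H = -125 + 227 = 102)
y*(H + U(17)) = (-4 + I*√161)*(102 + (½)/17) = (-4 + I*√161)*(102 + (½)*(1/17)) = (-4 + I*√161)*(102 + 1/34) = (-4 + I*√161)*(3469/34) = -6938/17 + 3469*I*√161/34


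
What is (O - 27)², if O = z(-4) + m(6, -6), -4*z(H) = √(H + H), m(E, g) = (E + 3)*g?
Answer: (162 + I*√2)²/4 ≈ 6560.5 + 114.55*I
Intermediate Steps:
m(E, g) = g*(3 + E) (m(E, g) = (3 + E)*g = g*(3 + E))
z(H) = -√2*√H/4 (z(H) = -√(H + H)/4 = -√2*√H/4)
O = -54 - I*√2/2 (O = -√2*√(-4)/4 - 6*(3 + 6) = -√2*2*I/4 - 6*9 = -I*√2/2 - 54 = -54 - I*√2/2 ≈ -54.0 - 0.70711*I)
(O - 27)² = ((-54 - I*√2/2) - 27)² = (-81 - I*√2/2)²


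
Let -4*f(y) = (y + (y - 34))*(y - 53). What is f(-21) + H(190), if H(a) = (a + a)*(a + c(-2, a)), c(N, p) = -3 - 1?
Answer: 69274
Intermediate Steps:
c(N, p) = -4
H(a) = 2*a*(-4 + a) (H(a) = (a + a)*(a - 4) = (2*a)*(-4 + a) = 2*a*(-4 + a))
f(y) = -(-53 + y)*(-34 + 2*y)/4 (f(y) = -(y + (y - 34))*(y - 53)/4 = -(y + (-34 + y))*(-53 + y)/4 = -(-34 + 2*y)*(-53 + y)/4 = -(-53 + y)*(-34 + 2*y)/4)
f(-21) + H(190) = (-901/2 + 35*(-21) - ½*(-21)²) + 2*190*(-4 + 190) = (-901/2 - 735 - ½*441) + 2*190*186 = (-901/2 - 735 - 441/2) + 70680 = -1406 + 70680 = 69274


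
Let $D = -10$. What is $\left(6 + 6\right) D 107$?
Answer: $-12840$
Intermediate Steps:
$\left(6 + 6\right) D 107 = \left(6 + 6\right) \left(-10\right) 107 = 12 \left(-10\right) 107 = \left(-120\right) 107 = -12840$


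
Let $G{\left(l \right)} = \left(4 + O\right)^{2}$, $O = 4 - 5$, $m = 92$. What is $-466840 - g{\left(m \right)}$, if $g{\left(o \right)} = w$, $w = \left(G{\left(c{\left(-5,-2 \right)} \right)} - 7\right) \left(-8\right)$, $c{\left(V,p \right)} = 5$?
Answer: $-466824$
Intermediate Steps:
$O = -1$
$G{\left(l \right)} = 9$ ($G{\left(l \right)} = \left(4 - 1\right)^{2} = 3^{2} = 9$)
$w = -16$ ($w = \left(9 - 7\right) \left(-8\right) = 2 \left(-8\right) = -16$)
$g{\left(o \right)} = -16$
$-466840 - g{\left(m \right)} = -466840 - -16 = -466840 + 16 = -466824$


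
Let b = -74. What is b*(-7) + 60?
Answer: 578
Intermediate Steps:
b*(-7) + 60 = -74*(-7) + 60 = 518 + 60 = 578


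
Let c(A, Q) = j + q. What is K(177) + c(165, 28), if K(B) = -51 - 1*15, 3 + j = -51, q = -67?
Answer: -187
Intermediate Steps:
j = -54 (j = -3 - 51 = -54)
K(B) = -66 (K(B) = -51 - 15 = -66)
c(A, Q) = -121 (c(A, Q) = -54 - 67 = -121)
K(177) + c(165, 28) = -66 - 121 = -187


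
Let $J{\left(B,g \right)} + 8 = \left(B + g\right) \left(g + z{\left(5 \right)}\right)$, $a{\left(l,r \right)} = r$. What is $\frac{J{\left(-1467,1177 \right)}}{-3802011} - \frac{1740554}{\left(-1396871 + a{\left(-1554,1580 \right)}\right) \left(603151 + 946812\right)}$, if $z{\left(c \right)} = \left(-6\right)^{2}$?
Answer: $\frac{253593035587763456}{2740805633359177521} \approx 0.092525$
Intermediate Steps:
$z{\left(c \right)} = 36$
$J{\left(B,g \right)} = -8 + \left(36 + g\right) \left(B + g\right)$ ($J{\left(B,g \right)} = -8 + \left(B + g\right) \left(g + 36\right) = -8 + \left(B + g\right) \left(36 + g\right) = -8 + \left(36 + g\right) \left(B + g\right)$)
$\frac{J{\left(-1467,1177 \right)}}{-3802011} - \frac{1740554}{\left(-1396871 + a{\left(-1554,1580 \right)}\right) \left(603151 + 946812\right)} = \frac{-8 + 1177^{2} + 36 \left(-1467\right) + 36 \cdot 1177 - 1726659}{-3802011} - \frac{1740554}{\left(-1396871 + 1580\right) \left(603151 + 946812\right)} = \left(-8 + 1385329 - 52812 + 42372 - 1726659\right) \left(- \frac{1}{3802011}\right) - \frac{1740554}{\left(-1395291\right) 1549963} = \left(-351778\right) \left(- \frac{1}{3802011}\right) - \frac{1740554}{-2162649424233} = \frac{351778}{3802011} - - \frac{1740554}{2162649424233} = \frac{351778}{3802011} + \frac{1740554}{2162649424233} = \frac{253593035587763456}{2740805633359177521}$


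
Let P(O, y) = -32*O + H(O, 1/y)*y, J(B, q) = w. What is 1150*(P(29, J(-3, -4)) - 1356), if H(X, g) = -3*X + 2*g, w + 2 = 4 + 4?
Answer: -3224600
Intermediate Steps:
w = 6 (w = -2 + (4 + 4) = -2 + 8 = 6)
J(B, q) = 6
P(O, y) = -32*O + y*(-3*O + 2/y) (P(O, y) = -32*O + (-3*O + 2/y)*y = -32*O + y*(-3*O + 2/y))
1150*(P(29, J(-3, -4)) - 1356) = 1150*((2 - 32*29 - 3*29*6) - 1356) = 1150*((2 - 928 - 522) - 1356) = 1150*(-1448 - 1356) = 1150*(-2804) = -3224600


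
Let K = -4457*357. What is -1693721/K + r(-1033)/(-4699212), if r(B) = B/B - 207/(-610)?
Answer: 1792204750543/1683669010520 ≈ 1.0645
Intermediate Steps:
r(B) = 817/610 (r(B) = 1 - 207*(-1/610) = 1 + 207/610 = 817/610)
K = -1591149
-1693721/K + r(-1033)/(-4699212) = -1693721/(-1591149) + (817/610)/(-4699212) = -1693721*(-1/1591149) + (817/610)*(-1/4699212) = 1693721/1591149 - 19/66663240 = 1792204750543/1683669010520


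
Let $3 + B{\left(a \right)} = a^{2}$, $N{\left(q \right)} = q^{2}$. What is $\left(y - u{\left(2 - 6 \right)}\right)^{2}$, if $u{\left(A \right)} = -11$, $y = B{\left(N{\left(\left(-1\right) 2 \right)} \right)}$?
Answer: $576$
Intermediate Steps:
$B{\left(a \right)} = -3 + a^{2}$
$y = 13$ ($y = -3 + \left(\left(\left(-1\right) 2\right)^{2}\right)^{2} = -3 + \left(\left(-2\right)^{2}\right)^{2} = -3 + 4^{2} = -3 + 16 = 13$)
$\left(y - u{\left(2 - 6 \right)}\right)^{2} = \left(13 - -11\right)^{2} = \left(13 + 11\right)^{2} = 24^{2} = 576$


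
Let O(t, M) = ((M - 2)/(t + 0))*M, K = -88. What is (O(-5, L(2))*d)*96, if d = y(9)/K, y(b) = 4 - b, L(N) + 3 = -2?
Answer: -420/11 ≈ -38.182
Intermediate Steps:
L(N) = -5 (L(N) = -3 - 2 = -5)
O(t, M) = M*(-2 + M)/t (O(t, M) = ((-2 + M)/t)*M = M*(-2 + M)/t)
d = 5/88 (d = (4 - 1*9)/(-88) = (4 - 9)*(-1/88) = -5*(-1/88) = 5/88 ≈ 0.056818)
(O(-5, L(2))*d)*96 = (-5*(-2 - 5)/(-5)*(5/88))*96 = (-5*(-1/5)*(-7)*(5/88))*96 = -7*5/88*96 = -35/88*96 = -420/11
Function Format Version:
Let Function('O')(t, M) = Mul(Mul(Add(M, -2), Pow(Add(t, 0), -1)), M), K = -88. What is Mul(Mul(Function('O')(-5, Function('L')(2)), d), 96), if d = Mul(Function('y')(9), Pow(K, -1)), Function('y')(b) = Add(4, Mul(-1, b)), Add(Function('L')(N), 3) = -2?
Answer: Rational(-420, 11) ≈ -38.182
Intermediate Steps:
Function('L')(N) = -5 (Function('L')(N) = Add(-3, -2) = -5)
Function('O')(t, M) = Mul(M, Pow(t, -1), Add(-2, M)) (Function('O')(t, M) = Mul(Mul(Add(-2, M), Pow(t, -1)), M) = Mul(Mul(Pow(t, -1), Add(-2, M)), M) = Mul(M, Pow(t, -1), Add(-2, M)))
d = Rational(5, 88) (d = Mul(Add(4, Mul(-1, 9)), Pow(-88, -1)) = Mul(Add(4, -9), Rational(-1, 88)) = Mul(-5, Rational(-1, 88)) = Rational(5, 88) ≈ 0.056818)
Mul(Mul(Function('O')(-5, Function('L')(2)), d), 96) = Mul(Mul(Mul(-5, Pow(-5, -1), Add(-2, -5)), Rational(5, 88)), 96) = Mul(Mul(Mul(-5, Rational(-1, 5), -7), Rational(5, 88)), 96) = Mul(Mul(-7, Rational(5, 88)), 96) = Mul(Rational(-35, 88), 96) = Rational(-420, 11)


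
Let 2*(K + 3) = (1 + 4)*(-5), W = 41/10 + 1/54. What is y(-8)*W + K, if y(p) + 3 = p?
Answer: -16417/270 ≈ -60.804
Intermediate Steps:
W = 556/135 (W = 41*(1/10) + 1*(1/54) = 41/10 + 1/54 = 556/135 ≈ 4.1185)
y(p) = -3 + p
K = -31/2 (K = -3 + ((1 + 4)*(-5))/2 = -3 + (5*(-5))/2 = -3 + (1/2)*(-25) = -3 - 25/2 = -31/2 ≈ -15.500)
y(-8)*W + K = (-3 - 8)*(556/135) - 31/2 = -11*556/135 - 31/2 = -6116/135 - 31/2 = -16417/270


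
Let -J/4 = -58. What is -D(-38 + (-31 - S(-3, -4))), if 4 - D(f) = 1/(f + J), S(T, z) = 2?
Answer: -643/161 ≈ -3.9938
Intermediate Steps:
J = 232 (J = -4*(-58) = 232)
D(f) = 4 - 1/(232 + f) (D(f) = 4 - 1/(f + 232) = 4 - 1/(232 + f))
-D(-38 + (-31 - S(-3, -4))) = -(927 + 4*(-38 + (-31 - 1*2)))/(232 + (-38 + (-31 - 1*2))) = -(927 + 4*(-38 + (-31 - 2)))/(232 + (-38 + (-31 - 2))) = -(927 + 4*(-38 - 33))/(232 + (-38 - 33)) = -(927 + 4*(-71))/(232 - 71) = -(927 - 284)/161 = -643/161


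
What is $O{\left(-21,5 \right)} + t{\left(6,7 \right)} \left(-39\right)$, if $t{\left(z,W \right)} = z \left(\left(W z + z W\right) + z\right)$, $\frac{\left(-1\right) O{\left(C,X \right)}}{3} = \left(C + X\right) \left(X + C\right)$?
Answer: $-21828$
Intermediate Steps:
$O{\left(C,X \right)} = - 3 \left(C + X\right)^{2}$ ($O{\left(C,X \right)} = - 3 \left(C + X\right) \left(X + C\right) = - 3 \left(C + X\right) \left(C + X\right) = - 3 \left(C + X\right)^{2}$)
$t{\left(z,W \right)} = z \left(z + 2 W z\right)$ ($t{\left(z,W \right)} = z \left(\left(W z + W z\right) + z\right) = z \left(2 W z + z\right) = z \left(z + 2 W z\right)$)
$O{\left(-21,5 \right)} + t{\left(6,7 \right)} \left(-39\right) = - 3 \left(-21 + 5\right)^{2} + 6^{2} \left(1 + 2 \cdot 7\right) \left(-39\right) = - 3 \left(-16\right)^{2} + 36 \left(1 + 14\right) \left(-39\right) = \left(-3\right) 256 + 36 \cdot 15 \left(-39\right) = -768 + 540 \left(-39\right) = -768 - 21060 = -21828$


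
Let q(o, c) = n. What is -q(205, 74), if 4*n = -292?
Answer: 73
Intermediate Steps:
n = -73 (n = (¼)*(-292) = -73)
q(o, c) = -73
-q(205, 74) = -1*(-73) = 73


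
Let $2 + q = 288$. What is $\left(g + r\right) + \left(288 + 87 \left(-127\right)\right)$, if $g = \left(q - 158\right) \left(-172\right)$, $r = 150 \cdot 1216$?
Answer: $149623$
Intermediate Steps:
$q = 286$ ($q = -2 + 288 = 286$)
$r = 182400$
$g = -22016$ ($g = \left(286 - 158\right) \left(-172\right) = 128 \left(-172\right) = -22016$)
$\left(g + r\right) + \left(288 + 87 \left(-127\right)\right) = \left(-22016 + 182400\right) + \left(288 + 87 \left(-127\right)\right) = 160384 + \left(288 - 11049\right) = 160384 - 10761 = 149623$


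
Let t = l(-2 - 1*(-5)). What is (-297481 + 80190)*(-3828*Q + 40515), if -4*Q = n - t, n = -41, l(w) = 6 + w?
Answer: 1593829485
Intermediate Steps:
t = 9 (t = 6 + (-2 - 1*(-5)) = 6 + (-2 + 5) = 6 + 3 = 9)
Q = 25/2 (Q = -(-41 - 1*9)/4 = -(-41 - 9)/4 = -1/4*(-50) = 25/2 ≈ 12.500)
(-297481 + 80190)*(-3828*Q + 40515) = (-297481 + 80190)*(-3828*25/2 + 40515) = -217291*(-47850 + 40515) = -217291*(-7335) = 1593829485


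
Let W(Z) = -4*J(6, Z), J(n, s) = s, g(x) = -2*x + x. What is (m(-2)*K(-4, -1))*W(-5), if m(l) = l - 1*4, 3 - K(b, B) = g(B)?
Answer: -240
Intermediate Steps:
g(x) = -x
K(b, B) = 3 + B (K(b, B) = 3 - (-1)*B = 3 + B)
W(Z) = -4*Z
m(l) = -4 + l (m(l) = l - 4 = -4 + l)
(m(-2)*K(-4, -1))*W(-5) = ((-4 - 2)*(3 - 1))*(-4*(-5)) = -6*2*20 = -12*20 = -240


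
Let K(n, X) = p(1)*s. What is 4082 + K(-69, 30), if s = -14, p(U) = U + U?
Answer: 4054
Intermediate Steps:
p(U) = 2*U
K(n, X) = -28 (K(n, X) = (2*1)*(-14) = 2*(-14) = -28)
4082 + K(-69, 30) = 4082 - 28 = 4054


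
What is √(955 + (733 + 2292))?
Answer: 2*√995 ≈ 63.087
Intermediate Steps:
√(955 + (733 + 2292)) = √(955 + 3025) = √3980 = 2*√995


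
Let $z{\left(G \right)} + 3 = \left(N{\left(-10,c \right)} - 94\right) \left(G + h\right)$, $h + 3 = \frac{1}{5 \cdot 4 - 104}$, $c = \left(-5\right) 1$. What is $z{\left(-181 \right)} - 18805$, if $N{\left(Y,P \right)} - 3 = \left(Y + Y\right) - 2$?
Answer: $\frac{166769}{84} \approx 1985.3$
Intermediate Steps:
$c = -5$
$h = - \frac{253}{84}$ ($h = -3 + \frac{1}{5 \cdot 4 - 104} = -3 + \frac{1}{20 - 104} = -3 + \frac{1}{-84} = -3 - \frac{1}{84} = - \frac{253}{84} \approx -3.0119$)
$N{\left(Y,P \right)} = 1 + 2 Y$ ($N{\left(Y,P \right)} = 3 + \left(\left(Y + Y\right) - 2\right) = 3 + \left(2 Y - 2\right) = 3 + \left(-2 + 2 Y\right) = 1 + 2 Y$)
$z{\left(G \right)} = \frac{28337}{84} - 113 G$ ($z{\left(G \right)} = -3 + \left(\left(1 + 2 \left(-10\right)\right) - 94\right) \left(G - \frac{253}{84}\right) = -3 + \left(\left(1 - 20\right) - 94\right) \left(- \frac{253}{84} + G\right) = -3 + \left(-19 - 94\right) \left(- \frac{253}{84} + G\right) = -3 - 113 \left(- \frac{253}{84} + G\right) = -3 - \left(- \frac{28589}{84} + 113 G\right) = \frac{28337}{84} - 113 G$)
$z{\left(-181 \right)} - 18805 = \left(\frac{28337}{84} - -20453\right) - 18805 = \left(\frac{28337}{84} + 20453\right) - 18805 = \frac{1746389}{84} - 18805 = \frac{166769}{84}$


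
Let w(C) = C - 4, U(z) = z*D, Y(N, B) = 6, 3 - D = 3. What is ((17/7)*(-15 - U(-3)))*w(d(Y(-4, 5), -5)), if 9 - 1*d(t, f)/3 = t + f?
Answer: -5100/7 ≈ -728.57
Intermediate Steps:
D = 0 (D = 3 - 1*3 = 3 - 3 = 0)
d(t, f) = 27 - 3*f - 3*t (d(t, f) = 27 - 3*(t + f) = 27 - 3*(f + t) = 27 + (-3*f - 3*t) = 27 - 3*f - 3*t)
U(z) = 0 (U(z) = z*0 = 0)
w(C) = -4 + C
((17/7)*(-15 - U(-3)))*w(d(Y(-4, 5), -5)) = ((17/7)*(-15 - 1*0))*(-4 + (27 - 3*(-5) - 3*6)) = ((17*(1/7))*(-15 + 0))*(-4 + (27 + 15 - 18)) = ((17/7)*(-15))*(-4 + 24) = -255/7*20 = -5100/7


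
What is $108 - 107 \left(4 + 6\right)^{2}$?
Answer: $-10592$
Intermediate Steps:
$108 - 107 \left(4 + 6\right)^{2} = 108 - 107 \cdot 10^{2} = 108 - 10700 = -10592$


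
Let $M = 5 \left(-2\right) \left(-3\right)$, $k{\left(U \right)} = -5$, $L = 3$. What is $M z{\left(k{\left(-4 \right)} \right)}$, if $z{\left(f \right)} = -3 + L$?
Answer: $0$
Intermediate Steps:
$M = 30$ ($M = \left(-10\right) \left(-3\right) = 30$)
$z{\left(f \right)} = 0$ ($z{\left(f \right)} = -3 + 3 = 0$)
$M z{\left(k{\left(-4 \right)} \right)} = 30 \cdot 0 = 0$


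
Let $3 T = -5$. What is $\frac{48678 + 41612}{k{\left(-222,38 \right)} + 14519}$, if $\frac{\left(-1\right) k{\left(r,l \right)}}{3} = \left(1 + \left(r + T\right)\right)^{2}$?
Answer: $- \frac{270870}{402667} \approx -0.67269$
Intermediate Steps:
$T = - \frac{5}{3}$ ($T = \frac{1}{3} \left(-5\right) = - \frac{5}{3} \approx -1.6667$)
$k{\left(r,l \right)} = - 3 \left(- \frac{2}{3} + r\right)^{2}$ ($k{\left(r,l \right)} = - 3 \left(1 + \left(r - \frac{5}{3}\right)\right)^{2} = - 3 \left(1 + \left(- \frac{5}{3} + r\right)\right)^{2} = - 3 \left(- \frac{2}{3} + r\right)^{2}$)
$\frac{48678 + 41612}{k{\left(-222,38 \right)} + 14519} = \frac{48678 + 41612}{- \frac{\left(-2 + 3 \left(-222\right)\right)^{2}}{3} + 14519} = \frac{90290}{- \frac{\left(-2 - 666\right)^{2}}{3} + 14519} = \frac{90290}{- \frac{\left(-668\right)^{2}}{3} + 14519} = \frac{90290}{\left(- \frac{1}{3}\right) 446224 + 14519} = \frac{90290}{- \frac{446224}{3} + 14519} = \frac{90290}{- \frac{402667}{3}} = 90290 \left(- \frac{3}{402667}\right) = - \frac{270870}{402667}$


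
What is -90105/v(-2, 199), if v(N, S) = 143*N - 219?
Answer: 18021/101 ≈ 178.43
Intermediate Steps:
v(N, S) = -219 + 143*N
-90105/v(-2, 199) = -90105/(-219 + 143*(-2)) = -90105/(-219 - 286) = -90105/(-505) = -90105*(-1/505) = 18021/101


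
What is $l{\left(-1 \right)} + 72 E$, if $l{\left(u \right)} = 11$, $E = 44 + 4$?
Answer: $3467$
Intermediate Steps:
$E = 48$
$l{\left(-1 \right)} + 72 E = 11 + 72 \cdot 48 = 11 + 3456 = 3467$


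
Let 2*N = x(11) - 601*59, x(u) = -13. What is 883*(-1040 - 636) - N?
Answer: -1462172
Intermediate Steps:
N = -17736 (N = (-13 - 601*59)/2 = (-13 - 35459)/2 = (½)*(-35472) = -17736)
883*(-1040 - 636) - N = 883*(-1040 - 636) - 1*(-17736) = 883*(-1676) + 17736 = -1479908 + 17736 = -1462172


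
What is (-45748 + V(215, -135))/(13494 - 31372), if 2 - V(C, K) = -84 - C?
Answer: 45447/17878 ≈ 2.5421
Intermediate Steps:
V(C, K) = 86 + C (V(C, K) = 2 - (-84 - C) = 2 + (84 + C) = 86 + C)
(-45748 + V(215, -135))/(13494 - 31372) = (-45748 + (86 + 215))/(13494 - 31372) = (-45748 + 301)/(-17878) = -45447*(-1/17878) = 45447/17878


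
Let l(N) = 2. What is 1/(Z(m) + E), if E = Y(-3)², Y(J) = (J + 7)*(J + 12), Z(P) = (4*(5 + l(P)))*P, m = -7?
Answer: 1/1100 ≈ 0.00090909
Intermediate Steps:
Z(P) = 28*P (Z(P) = (4*(5 + 2))*P = (4*7)*P = 28*P)
Y(J) = (7 + J)*(12 + J)
E = 1296 (E = (84 + (-3)² + 19*(-3))² = (84 + 9 - 57)² = 36² = 1296)
1/(Z(m) + E) = 1/(28*(-7) + 1296) = 1/(-196 + 1296) = 1/1100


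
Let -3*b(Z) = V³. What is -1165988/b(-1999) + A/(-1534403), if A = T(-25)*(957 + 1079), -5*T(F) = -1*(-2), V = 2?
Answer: 6709108077509/15344030 ≈ 4.3725e+5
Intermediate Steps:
T(F) = -⅖ (T(F) = -(-1)*(-2)/5 = -⅕*2 = -⅖)
b(Z) = -8/3 (b(Z) = -⅓*2³ = -⅓*8 = -8/3)
A = -4072/5 (A = -2*(957 + 1079)/5 = -⅖*2036 = -4072/5 ≈ -814.40)
-1165988/b(-1999) + A/(-1534403) = -1165988/(-8/3) - 4072/5/(-1534403) = -1165988*(-3/8) - 4072/5*(-1/1534403) = 874491/2 + 4072/7672015 = 6709108077509/15344030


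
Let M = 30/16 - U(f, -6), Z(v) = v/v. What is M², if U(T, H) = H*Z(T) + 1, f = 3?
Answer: 3025/64 ≈ 47.266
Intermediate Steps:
Z(v) = 1
U(T, H) = 1 + H (U(T, H) = H*1 + 1 = H + 1 = 1 + H)
M = 55/8 (M = 30/16 - (1 - 6) = 30*(1/16) - 1*(-5) = 15/8 + 5 = 55/8 ≈ 6.8750)
M² = (55/8)² = 3025/64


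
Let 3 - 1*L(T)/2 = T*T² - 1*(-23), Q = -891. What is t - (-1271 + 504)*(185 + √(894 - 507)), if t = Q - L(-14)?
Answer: 135556 + 2301*√43 ≈ 1.5064e+5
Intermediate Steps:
L(T) = -40 - 2*T³ (L(T) = 6 - 2*(T*T² - 1*(-23)) = 6 - 2*(T³ + 23) = 6 - 2*(23 + T³) = 6 + (-46 - 2*T³) = -40 - 2*T³)
t = -6339 (t = -891 - (-40 - 2*(-14)³) = -891 - (-40 - 2*(-2744)) = -891 - (-40 + 5488) = -891 - 1*5448 = -891 - 5448 = -6339)
t - (-1271 + 504)*(185 + √(894 - 507)) = -6339 - (-1271 + 504)*(185 + √(894 - 507)) = -6339 - (-767)*(185 + √387) = -6339 - (-767)*(185 + 3*√43) = -6339 - (-141895 - 2301*√43) = -6339 + (141895 + 2301*√43) = 135556 + 2301*√43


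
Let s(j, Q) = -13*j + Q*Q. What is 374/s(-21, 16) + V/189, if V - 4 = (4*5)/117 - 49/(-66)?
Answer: 188636027/257351094 ≈ 0.73299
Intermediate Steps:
s(j, Q) = Q² - 13*j (s(j, Q) = -13*j + Q² = Q² - 13*j)
V = 12647/2574 (V = 4 + ((4*5)/117 - 49/(-66)) = 4 + (20*(1/117) - 49*(-1/66)) = 4 + (20/117 + 49/66) = 4 + 2351/2574 = 12647/2574 ≈ 4.9134)
374/s(-21, 16) + V/189 = 374/(16² - 13*(-21)) + (12647/2574)/189 = 374/(256 + 273) + (12647/2574)*(1/189) = 374/529 + 12647/486486 = 188636027/257351094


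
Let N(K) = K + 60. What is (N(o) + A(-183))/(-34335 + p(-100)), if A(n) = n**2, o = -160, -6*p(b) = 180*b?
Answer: -33389/31335 ≈ -1.0655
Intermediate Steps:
p(b) = -30*b
N(K) = 60 + K
(N(o) + A(-183))/(-34335 + p(-100)) = ((60 - 160) + (-183)**2)/(-34335 - 30*(-100)) = (-100 + 33489)/(-34335 + 3000) = 33389/(-31335) = 33389*(-1/31335) = -33389/31335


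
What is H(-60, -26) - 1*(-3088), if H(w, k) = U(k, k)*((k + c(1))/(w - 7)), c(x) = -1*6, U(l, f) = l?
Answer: 206064/67 ≈ 3075.6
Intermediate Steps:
c(x) = -6
H(w, k) = k*(-6 + k)/(-7 + w) (H(w, k) = k*((k - 6)/(w - 7)) = k*((-6 + k)/(-7 + w)) = k*(-6 + k)/(-7 + w))
H(-60, -26) - 1*(-3088) = -26*(-6 - 26)/(-7 - 60) - 1*(-3088) = -26*(-32)/(-67) + 3088 = -26*(-1/67)*(-32) + 3088 = -832/67 + 3088 = 206064/67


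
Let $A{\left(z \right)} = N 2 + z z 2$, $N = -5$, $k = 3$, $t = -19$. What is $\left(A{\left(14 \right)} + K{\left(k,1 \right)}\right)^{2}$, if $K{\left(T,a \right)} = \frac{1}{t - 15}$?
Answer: $\frac{168662169}{1156} \approx 1.459 \cdot 10^{5}$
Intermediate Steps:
$K{\left(T,a \right)} = - \frac{1}{34}$ ($K{\left(T,a \right)} = \frac{1}{-19 - 15} = \frac{1}{-34} = - \frac{1}{34}$)
$A{\left(z \right)} = -10 + 2 z^{2}$ ($A{\left(z \right)} = \left(-5\right) 2 + z z 2 = -10 + z^{2} \cdot 2 = -10 + 2 z^{2}$)
$\left(A{\left(14 \right)} + K{\left(k,1 \right)}\right)^{2} = \left(\left(-10 + 2 \cdot 14^{2}\right) - \frac{1}{34}\right)^{2} = \left(\left(-10 + 2 \cdot 196\right) - \frac{1}{34}\right)^{2} = \left(\left(-10 + 392\right) - \frac{1}{34}\right)^{2} = \left(382 - \frac{1}{34}\right)^{2} = \left(\frac{12987}{34}\right)^{2} = \frac{168662169}{1156}$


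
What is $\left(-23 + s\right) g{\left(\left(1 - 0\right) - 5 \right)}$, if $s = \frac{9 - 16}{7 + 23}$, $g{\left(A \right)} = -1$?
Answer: $\frac{697}{30} \approx 23.233$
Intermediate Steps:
$s = - \frac{7}{30} \approx -0.23333$
$\left(-23 + s\right) g{\left(\left(1 - 0\right) - 5 \right)} = \left(-23 - \frac{7}{30}\right) \left(-1\right) = \left(- \frac{697}{30}\right) \left(-1\right) = \frac{697}{30}$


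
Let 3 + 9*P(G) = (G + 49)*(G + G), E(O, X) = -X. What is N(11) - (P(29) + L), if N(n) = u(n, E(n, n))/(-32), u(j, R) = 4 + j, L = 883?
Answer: -133037/96 ≈ -1385.8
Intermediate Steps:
P(G) = -1/3 + 2*G*(49 + G)/9 (P(G) = -1/3 + ((G + 49)*(G + G))/9 = -1/3 + ((49 + G)*(2*G))/9 = -1/3 + (2*G*(49 + G))/9 = -1/3 + 2*G*(49 + G)/9)
N(n) = -1/8 - n/32 (N(n) = (4 + n)/(-32) = (4 + n)*(-1/32) = -1/8 - n/32)
N(11) - (P(29) + L) = (-1/8 - 1/32*11) - ((-1/3 + (2/9)*29**2 + (98/9)*29) + 883) = (-1/8 - 11/32) - ((-1/3 + (2/9)*841 + 2842/9) + 883) = -15/32 - ((-1/3 + 1682/9 + 2842/9) + 883) = -15/32 - (1507/3 + 883) = -15/32 - 1*4156/3 = -15/32 - 4156/3 = -133037/96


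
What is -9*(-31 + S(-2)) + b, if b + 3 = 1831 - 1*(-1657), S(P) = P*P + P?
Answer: 3746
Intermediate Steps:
S(P) = P + P² (S(P) = P² + P = P + P²)
b = 3485 (b = -3 + (1831 - 1*(-1657)) = -3 + (1831 + 1657) = -3 + 3488 = 3485)
-9*(-31 + S(-2)) + b = -9*(-31 - 2*(1 - 2)) + 3485 = -9*(-31 - 2*(-1)) + 3485 = -9*(-31 + 2) + 3485 = -9*(-29) + 3485 = 261 + 3485 = 3746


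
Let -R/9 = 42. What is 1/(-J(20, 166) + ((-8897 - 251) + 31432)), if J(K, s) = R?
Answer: 1/22662 ≈ 4.4127e-5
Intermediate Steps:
R = -378 (R = -9*42 = -378)
J(K, s) = -378
1/(-J(20, 166) + ((-8897 - 251) + 31432)) = 1/(-1*(-378) + ((-8897 - 251) + 31432)) = 1/(378 + (-9148 + 31432)) = 1/(378 + 22284) = 1/22662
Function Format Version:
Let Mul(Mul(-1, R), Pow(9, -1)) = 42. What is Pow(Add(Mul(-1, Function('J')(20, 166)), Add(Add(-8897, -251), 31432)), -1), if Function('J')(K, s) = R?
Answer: Rational(1, 22662) ≈ 4.4127e-5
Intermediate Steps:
R = -378 (R = Mul(-9, 42) = -378)
Function('J')(K, s) = -378
Pow(Add(Mul(-1, Function('J')(20, 166)), Add(Add(-8897, -251), 31432)), -1) = Pow(Add(Mul(-1, -378), Add(Add(-8897, -251), 31432)), -1) = Pow(Add(378, Add(-9148, 31432)), -1) = Pow(Add(378, 22284), -1) = Pow(22662, -1) = Rational(1, 22662)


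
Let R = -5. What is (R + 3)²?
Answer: 4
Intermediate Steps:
(R + 3)² = (-5 + 3)² = (-2)² = 4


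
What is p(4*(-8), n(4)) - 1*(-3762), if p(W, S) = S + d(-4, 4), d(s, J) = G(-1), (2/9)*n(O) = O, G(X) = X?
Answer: 3779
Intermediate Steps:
n(O) = 9*O/2
d(s, J) = -1
p(W, S) = -1 + S (p(W, S) = S - 1 = -1 + S)
p(4*(-8), n(4)) - 1*(-3762) = (-1 + (9/2)*4) - 1*(-3762) = (-1 + 18) + 3762 = 17 + 3762 = 3779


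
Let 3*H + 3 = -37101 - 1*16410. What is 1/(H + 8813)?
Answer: -1/9025 ≈ -0.00011080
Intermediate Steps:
H = -17838 (H = -1 + (-37101 - 1*16410)/3 = -1 + (-37101 - 16410)/3 = -1 + (1/3)*(-53511) = -1 - 17837 = -17838)
1/(H + 8813) = 1/(-17838 + 8813) = 1/(-9025) = -1/9025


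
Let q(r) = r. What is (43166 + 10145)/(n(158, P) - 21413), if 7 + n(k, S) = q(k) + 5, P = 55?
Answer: -53311/21257 ≈ -2.5079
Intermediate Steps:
n(k, S) = -2 + k (n(k, S) = -7 + (k + 5) = -7 + (5 + k) = -2 + k)
(43166 + 10145)/(n(158, P) - 21413) = (43166 + 10145)/((-2 + 158) - 21413) = 53311/(156 - 21413) = 53311/(-21257) = 53311*(-1/21257) = -53311/21257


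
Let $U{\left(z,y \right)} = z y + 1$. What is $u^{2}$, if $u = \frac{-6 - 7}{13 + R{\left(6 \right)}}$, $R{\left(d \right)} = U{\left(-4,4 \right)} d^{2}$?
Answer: $\frac{169}{277729} \approx 0.00060851$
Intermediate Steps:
$U{\left(z,y \right)} = 1 + y z$ ($U{\left(z,y \right)} = y z + 1 = 1 + y z$)
$R{\left(d \right)} = - 15 d^{2}$ ($R{\left(d \right)} = \left(1 + 4 \left(-4\right)\right) d^{2} = \left(1 - 16\right) d^{2} = - 15 d^{2}$)
$u = \frac{13}{527}$ ($u = \frac{-6 - 7}{13 - 15 \cdot 6^{2}} = - \frac{13}{13 - 540} = - \frac{13}{-527} = \left(-13\right) \left(- \frac{1}{527}\right) = \frac{13}{527} \approx 0.024668$)
$u^{2} = \left(\frac{13}{527}\right)^{2} = \frac{169}{277729}$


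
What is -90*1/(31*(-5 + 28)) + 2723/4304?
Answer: 1554139/3068752 ≈ 0.50644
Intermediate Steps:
-90*1/(31*(-5 + 28)) + 2723/4304 = -90/(23*31) + 2723*(1/4304) = -90/713 + 2723/4304 = 1554139/3068752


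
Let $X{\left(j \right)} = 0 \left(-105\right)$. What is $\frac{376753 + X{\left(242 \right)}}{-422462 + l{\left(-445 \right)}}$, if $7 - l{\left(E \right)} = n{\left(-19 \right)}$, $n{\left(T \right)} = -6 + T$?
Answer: $- \frac{376753}{422430} \approx -0.89187$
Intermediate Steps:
$X{\left(j \right)} = 0$
$l{\left(E \right)} = 32$ ($l{\left(E \right)} = 7 - \left(-6 - 19\right) = 7 - -25 = 7 + 25 = 32$)
$\frac{376753 + X{\left(242 \right)}}{-422462 + l{\left(-445 \right)}} = \frac{376753 + 0}{-422462 + 32} = \frac{376753}{-422430} = 376753 \left(- \frac{1}{422430}\right) = - \frac{376753}{422430}$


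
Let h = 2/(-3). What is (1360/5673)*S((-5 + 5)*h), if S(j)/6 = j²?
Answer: 0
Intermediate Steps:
h = -⅔ (h = 2*(-⅓) = -⅔ ≈ -0.66667)
S(j) = 6*j²
(1360/5673)*S((-5 + 5)*h) = (1360/5673)*(6*((-5 + 5)*(-⅔))²) = (1360*(1/5673))*(6*(0*(-⅔))²) = 1360*(6*0²)/5673 = 1360*(6*0)/5673 = (1360/5673)*0 = 0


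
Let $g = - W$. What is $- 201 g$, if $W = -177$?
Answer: $-35577$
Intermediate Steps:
$g = 177$ ($g = \left(-1\right) \left(-177\right) = 177$)
$- 201 g = \left(-201\right) 177 = -35577$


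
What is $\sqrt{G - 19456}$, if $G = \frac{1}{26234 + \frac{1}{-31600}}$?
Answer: $\frac{4 i \sqrt{835673762067955442391}}{828994399} \approx 139.48 i$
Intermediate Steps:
$G = \frac{31600}{828994399}$ ($G = \frac{1}{26234 - \frac{1}{31600}} = \frac{1}{\frac{828994399}{31600}} = \frac{31600}{828994399} \approx 3.8118 \cdot 10^{-5}$)
$\sqrt{G - 19456} = \sqrt{\frac{31600}{828994399} - 19456} = \sqrt{- \frac{16128914995344}{828994399}} = \frac{4 i \sqrt{835673762067955442391}}{828994399}$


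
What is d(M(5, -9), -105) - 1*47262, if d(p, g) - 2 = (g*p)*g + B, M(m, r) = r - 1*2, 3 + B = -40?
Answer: -168578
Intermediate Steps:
B = -43 (B = -3 - 40 = -43)
M(m, r) = -2 + r (M(m, r) = r - 2 = -2 + r)
d(p, g) = -41 + p*g² (d(p, g) = 2 + ((g*p)*g - 43) = 2 + (p*g² - 43) = 2 + (-43 + p*g²) = -41 + p*g²)
d(M(5, -9), -105) - 1*47262 = (-41 + (-2 - 9)*(-105)²) - 1*47262 = (-41 - 11*11025) - 47262 = (-41 - 121275) - 47262 = -121316 - 47262 = -168578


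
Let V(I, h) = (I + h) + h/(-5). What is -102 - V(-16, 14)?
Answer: -486/5 ≈ -97.200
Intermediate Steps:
V(I, h) = I + 4*h/5 (V(I, h) = (I + h) + h*(-⅕) = (I + h) - h/5 = I + 4*h/5)
-102 - V(-16, 14) = -102 - (-16 + (⅘)*14) = -102 - (-16 + 56/5) = -102 - 1*(-24/5) = -102 + 24/5 = -486/5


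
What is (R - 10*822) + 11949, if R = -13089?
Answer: -9360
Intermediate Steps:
(R - 10*822) + 11949 = (-13089 - 10*822) + 11949 = (-13089 - 1*8220) + 11949 = (-13089 - 8220) + 11949 = -21309 + 11949 = -9360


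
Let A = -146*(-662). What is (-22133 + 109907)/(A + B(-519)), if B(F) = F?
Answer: 87774/96133 ≈ 0.91305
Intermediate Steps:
A = 96652
(-22133 + 109907)/(A + B(-519)) = (-22133 + 109907)/(96652 - 519) = 87774/96133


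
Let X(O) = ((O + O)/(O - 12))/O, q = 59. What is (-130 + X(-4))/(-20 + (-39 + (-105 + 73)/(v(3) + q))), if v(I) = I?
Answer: 10757/4920 ≈ 2.1864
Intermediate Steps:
X(O) = 2/(-12 + O) (X(O) = ((2*O)/(-12 + O))/O = (2*O/(-12 + O))/O = 2/(-12 + O))
(-130 + X(-4))/(-20 + (-39 + (-105 + 73)/(v(3) + q))) = (-130 + 2/(-12 - 4))/(-20 + (-39 + (-105 + 73)/(3 + 59))) = (-130 + 2/(-16))/(-20 + (-39 - 32/62)) = (-130 + 2*(-1/16))/(-20 + (-39 - 32*1/62)) = (-130 - ⅛)/(-20 + (-39 - 16/31)) = -1041/(8*(-20 - 1225/31)) = -1041/(8*(-1845/31)) = -1041/8*(-31/1845) = 10757/4920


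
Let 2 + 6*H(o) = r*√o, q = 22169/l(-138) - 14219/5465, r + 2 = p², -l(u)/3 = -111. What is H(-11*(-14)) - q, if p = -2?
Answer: -117025273/1819845 + √154/3 ≈ -60.169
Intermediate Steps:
l(u) = 333 (l(u) = -3*(-111) = 333)
r = 2 (r = -2 + (-2)² = -2 + 4 = 2)
q = 116418658/1819845 (q = 22169/333 - 14219/5465 = 116418658/1819845 ≈ 63.972)
H(o) = -⅓ + √o/3 (H(o) = -⅓ + (2*√o)/6 = -⅓ + √o/3)
H(-11*(-14)) - q = (-⅓ + √(-11*(-14))/3) - 1*116418658/1819845 = (-⅓ + √154/3) - 116418658/1819845 = -117025273/1819845 + √154/3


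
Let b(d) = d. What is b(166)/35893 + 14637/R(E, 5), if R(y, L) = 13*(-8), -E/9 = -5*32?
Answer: -40411429/287144 ≈ -140.74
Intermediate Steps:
E = 1440 (E = -(-45)*32 = -9*(-160) = 1440)
R(y, L) = -104
b(166)/35893 + 14637/R(E, 5) = 166/35893 + 14637/(-104) = 166*(1/35893) + 14637*(-1/104) = 166/35893 - 14637/104 = -40411429/287144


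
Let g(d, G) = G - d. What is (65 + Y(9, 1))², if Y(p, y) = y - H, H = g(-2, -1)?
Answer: 4225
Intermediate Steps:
H = 1 (H = -1 - 1*(-2) = -1 + 2 = 1)
Y(p, y) = -1 + y (Y(p, y) = y - 1*1 = y - 1 = -1 + y)
(65 + Y(9, 1))² = (65 + (-1 + 1))² = (65 + 0)² = 65² = 4225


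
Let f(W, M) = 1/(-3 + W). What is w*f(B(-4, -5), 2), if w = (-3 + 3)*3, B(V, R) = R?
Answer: 0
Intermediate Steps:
w = 0 (w = 0*3 = 0)
w*f(B(-4, -5), 2) = 0/(-3 - 5) = 0/(-8) = 0*(-⅛) = 0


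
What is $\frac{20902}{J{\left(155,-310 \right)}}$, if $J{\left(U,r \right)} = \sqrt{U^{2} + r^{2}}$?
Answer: $\frac{20902 \sqrt{5}}{775} \approx 60.307$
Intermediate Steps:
$\frac{20902}{J{\left(155,-310 \right)}} = \frac{20902}{\sqrt{155^{2} + \left(-310\right)^{2}}} = \frac{20902}{\sqrt{24025 + 96100}} = \frac{20902}{\sqrt{120125}} = \frac{20902}{155 \sqrt{5}} = 20902 \frac{\sqrt{5}}{775} = \frac{20902 \sqrt{5}}{775}$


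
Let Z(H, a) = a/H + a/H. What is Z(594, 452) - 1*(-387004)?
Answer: 114940640/297 ≈ 3.8701e+5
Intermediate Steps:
Z(H, a) = 2*a/H
Z(594, 452) - 1*(-387004) = 2*452/594 - 1*(-387004) = 2*452*(1/594) + 387004 = 452/297 + 387004 = 114940640/297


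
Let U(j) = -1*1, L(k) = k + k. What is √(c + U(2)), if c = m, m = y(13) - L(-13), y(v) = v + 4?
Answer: √42 ≈ 6.4807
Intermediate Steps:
L(k) = 2*k
U(j) = -1
y(v) = 4 + v
m = 43 (m = (4 + 13) - 2*(-13) = 17 - 1*(-26) = 17 + 26 = 43)
c = 43
√(c + U(2)) = √(43 - 1) = √42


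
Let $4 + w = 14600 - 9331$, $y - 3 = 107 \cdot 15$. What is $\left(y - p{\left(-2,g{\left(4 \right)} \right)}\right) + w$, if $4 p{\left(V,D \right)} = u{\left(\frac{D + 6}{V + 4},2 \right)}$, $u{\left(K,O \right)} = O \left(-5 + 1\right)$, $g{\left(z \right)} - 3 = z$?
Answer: $6875$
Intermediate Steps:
$g{\left(z \right)} = 3 + z$
$u{\left(K,O \right)} = - 4 O$ ($u{\left(K,O \right)} = O \left(-4\right) = - 4 O$)
$y = 1608$ ($y = 3 + 107 \cdot 15 = 3 + 1605 = 1608$)
$p{\left(V,D \right)} = -2$ ($p{\left(V,D \right)} = \frac{\left(-4\right) 2}{4} = \frac{1}{4} \left(-8\right) = -2$)
$w = 5265$ ($w = -4 + \left(14600 - 9331\right) = -4 + 5269 = 5265$)
$\left(y - p{\left(-2,g{\left(4 \right)} \right)}\right) + w = \left(1608 - -2\right) + 5265 = \left(1608 + 2\right) + 5265 = 1610 + 5265 = 6875$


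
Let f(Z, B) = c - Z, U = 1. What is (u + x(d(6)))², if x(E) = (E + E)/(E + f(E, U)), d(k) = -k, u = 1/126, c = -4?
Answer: 143641/15876 ≈ 9.0477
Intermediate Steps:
f(Z, B) = -4 - Z
u = 1/126 ≈ 0.0079365
x(E) = -E/2 (x(E) = (E + E)/(E + (-4 - E)) = (2*E)/(-4) = (2*E)*(-¼) = -E/2)
(u + x(d(6)))² = (1/126 - (-1)*6/2)² = (1/126 - ½*(-6))² = (1/126 + 3)² = (379/126)² = 143641/15876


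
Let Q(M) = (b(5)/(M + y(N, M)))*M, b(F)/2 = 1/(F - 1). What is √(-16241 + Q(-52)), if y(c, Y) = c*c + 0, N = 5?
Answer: I*√1315443/9 ≈ 127.44*I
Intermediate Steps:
y(c, Y) = c² (y(c, Y) = c² + 0 = c²)
b(F) = 2/(-1 + F) (b(F) = 2/(F - 1) = 2/(-1 + F))
Q(M) = M/(2*(25 + M)) (Q(M) = ((2/(-1 + 5))/(M + 5²))*M = ((2/4)/(M + 25))*M = ((2*(¼))/(25 + M))*M = ((½)/(25 + M))*M = (1/(2*(25 + M)))*M = M/(2*(25 + M)))
√(-16241 + Q(-52)) = √(-16241 + (½)*(-52)/(25 - 52)) = √(-16241 + (½)*(-52)/(-27)) = √(-16241 + (½)*(-52)*(-1/27)) = √(-16241 + 26/27) = √(-438481/27) = I*√1315443/9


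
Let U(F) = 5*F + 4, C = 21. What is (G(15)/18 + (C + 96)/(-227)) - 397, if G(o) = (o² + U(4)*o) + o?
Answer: -248008/681 ≈ -364.18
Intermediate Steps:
U(F) = 4 + 5*F
G(o) = o² + 25*o (G(o) = (o² + (4 + 5*4)*o) + o = (o² + (4 + 20)*o) + o = (o² + 24*o) + o = o² + 25*o)
(G(15)/18 + (C + 96)/(-227)) - 397 = ((15*(25 + 15))/18 + (21 + 96)/(-227)) - 397 = ((15*40)*(1/18) + 117*(-1/227)) - 397 = (600*(1/18) - 117/227) - 397 = (100/3 - 117/227) - 397 = 22349/681 - 397 = -248008/681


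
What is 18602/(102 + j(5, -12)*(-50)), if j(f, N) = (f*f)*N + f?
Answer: 9301/7426 ≈ 1.2525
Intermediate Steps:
j(f, N) = f + N*f² (j(f, N) = f²*N + f = N*f² + f = f + N*f²)
18602/(102 + j(5, -12)*(-50)) = 18602/(102 + (5*(1 - 12*5))*(-50)) = 18602/(102 + (5*(1 - 60))*(-50)) = 18602/(102 + (5*(-59))*(-50)) = 18602/(102 - 295*(-50)) = 18602/(102 + 14750) = 18602/14852 = 18602*(1/14852) = 9301/7426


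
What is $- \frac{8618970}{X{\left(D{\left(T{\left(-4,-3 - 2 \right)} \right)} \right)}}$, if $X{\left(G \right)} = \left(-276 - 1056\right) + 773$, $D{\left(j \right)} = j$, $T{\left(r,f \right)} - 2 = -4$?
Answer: $\frac{8618970}{559} \approx 15419.0$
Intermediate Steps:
$T{\left(r,f \right)} = -2$ ($T{\left(r,f \right)} = 2 - 4 = -2$)
$X{\left(G \right)} = -559$ ($X{\left(G \right)} = -1332 + 773 = -559$)
$- \frac{8618970}{X{\left(D{\left(T{\left(-4,-3 - 2 \right)} \right)} \right)}} = - \frac{8618970}{-559} = \left(-8618970\right) \left(- \frac{1}{559}\right) = \frac{8618970}{559}$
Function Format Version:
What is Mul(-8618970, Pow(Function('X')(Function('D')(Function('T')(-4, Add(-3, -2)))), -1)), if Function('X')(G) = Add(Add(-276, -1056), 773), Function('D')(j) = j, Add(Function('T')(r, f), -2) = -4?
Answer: Rational(8618970, 559) ≈ 15419.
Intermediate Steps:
Function('T')(r, f) = -2 (Function('T')(r, f) = Add(2, -4) = -2)
Function('X')(G) = -559 (Function('X')(G) = Add(-1332, 773) = -559)
Mul(-8618970, Pow(Function('X')(Function('D')(Function('T')(-4, Add(-3, -2)))), -1)) = Mul(-8618970, Pow(-559, -1)) = Mul(-8618970, Rational(-1, 559)) = Rational(8618970, 559)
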